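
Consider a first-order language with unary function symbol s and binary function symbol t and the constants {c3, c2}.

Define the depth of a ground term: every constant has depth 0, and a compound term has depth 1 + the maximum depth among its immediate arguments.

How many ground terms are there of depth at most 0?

Write N_k for the number of ground terms of depth ≤ k. A term of depth ≤ k is either a constant or a function symbol applied to arguments of depth ≤ k−1, so N_k = 2 + N_{k-1} + N_{k-1}^2.
N_0 = 2
Explicitly: c3, c2.

2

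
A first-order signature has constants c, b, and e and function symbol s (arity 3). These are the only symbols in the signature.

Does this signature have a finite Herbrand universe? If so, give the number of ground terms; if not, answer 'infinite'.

infinite

The signature has at least one function symbol (s, arity 3) and at least one constant (c).
Iterating s gives infinitely many distinct ground terms: c, s(c, c, c), s(s(c, c, c), s(c, c, c), s(c, c, c)), ...
So the Herbrand universe is infinite.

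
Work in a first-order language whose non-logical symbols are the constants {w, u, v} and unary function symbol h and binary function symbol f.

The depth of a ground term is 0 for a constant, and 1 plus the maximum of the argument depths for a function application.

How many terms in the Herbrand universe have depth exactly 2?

228

Count level by level. With function symbols h/1, f/2, the terms of depth ≤ k are the 3 constants together with each function applied to depth-≤(k−1) tuples, so N_k = 3 + N_{k-1} + N_{k-1}^2.
N_0 = 3
N_1 = 3 + 3 + 3^2 = 15
N_2 = 3 + 15 + 15^2 = 243
Terms of depth exactly 2: N_2 − N_1 = 243 − 15 = 228.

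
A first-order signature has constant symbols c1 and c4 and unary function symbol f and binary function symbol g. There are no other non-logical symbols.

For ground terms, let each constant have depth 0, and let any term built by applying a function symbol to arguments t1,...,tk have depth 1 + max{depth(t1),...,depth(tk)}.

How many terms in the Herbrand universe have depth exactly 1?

6

If N_k denotes the number of depth-≤k ground terms, the 2 constants give N_0 = 2, and each function symbol of arity r contributes N_{k-1}^r new terms at level k: N_k = 2 + N_{k-1} + N_{k-1}^2.
N_0 = 2
N_1 = 2 + 2 + 2^2 = 8
Terms of depth exactly 1: N_1 − N_0 = 8 − 2 = 6.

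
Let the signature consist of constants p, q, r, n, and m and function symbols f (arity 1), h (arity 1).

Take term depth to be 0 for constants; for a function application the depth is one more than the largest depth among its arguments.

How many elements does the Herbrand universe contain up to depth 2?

If N_k denotes the number of depth-≤k ground terms, the 5 constants give N_0 = 5, and each function symbol of arity r contributes N_{k-1}^r new terms at level k: N_k = 5 + N_{k-1} + N_{k-1}.
N_0 = 5
N_1 = 5 + 5 + 5 = 15
N_2 = 5 + 15 + 15 = 35

35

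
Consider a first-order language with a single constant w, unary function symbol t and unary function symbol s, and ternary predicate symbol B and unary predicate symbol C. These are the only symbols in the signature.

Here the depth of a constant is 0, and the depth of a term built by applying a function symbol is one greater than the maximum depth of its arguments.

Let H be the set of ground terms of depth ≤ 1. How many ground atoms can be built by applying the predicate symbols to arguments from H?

First count ground terms of depth ≤ 1.
Let N_k count ground terms of depth at most k. Each non-constant term of depth ≤ k is some function symbol applied to depth-≤(k−1) arguments, giving N_k = 1 + N_{k-1} + N_{k-1}.
N_0 = 1
N_1 = 1 + 1 + 1 = 3
So |H| = 3.
Each predicate of arity r yields |H|^r ground atoms (one per choice of an r-tuple from H):
  B: 3^3 = 27;  C: 3
Total ground atoms: 27 + 3 = 30.

30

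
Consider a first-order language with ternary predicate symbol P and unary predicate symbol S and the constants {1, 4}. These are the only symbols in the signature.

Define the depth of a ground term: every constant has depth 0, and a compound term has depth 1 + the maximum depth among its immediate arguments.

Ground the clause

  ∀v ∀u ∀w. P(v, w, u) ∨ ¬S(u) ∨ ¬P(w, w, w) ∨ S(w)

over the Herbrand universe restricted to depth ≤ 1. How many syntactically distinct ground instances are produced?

8

Ground terms of depth ≤ 1:
  With no function symbols every ground term is a constant, so there are exactly 2 ground terms at every depth bound.
  N_0 = 2
  N_1 = 2
  Explicitly: 1, 4.
So there are 2 ground terms available for substitution.
The body mentions every one of the 3 quantified variables; since ground terms form a free algebra, no two substitutions collapse to the same formula.
Number of ground instances = 2^3 = 8.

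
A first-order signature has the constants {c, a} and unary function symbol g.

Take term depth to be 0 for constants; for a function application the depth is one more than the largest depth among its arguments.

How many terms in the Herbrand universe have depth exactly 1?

2

Let N_k count ground terms of depth at most k. Each non-constant term of depth ≤ k is some function symbol applied to depth-≤(k−1) arguments, giving N_k = 2 + N_{k-1}.
N_0 = 2
N_1 = 2 + 2 = 4
Terms of depth exactly 1: N_1 − N_0 = 4 − 2 = 2.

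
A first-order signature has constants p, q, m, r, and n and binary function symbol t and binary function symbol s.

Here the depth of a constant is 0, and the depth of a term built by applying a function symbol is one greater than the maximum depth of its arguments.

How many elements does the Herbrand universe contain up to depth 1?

55

Let N_k = |{terms of depth ≤ k}|. Then N_0 = 5 and N_k = 5 + N_{k-1}^2 + N_{k-1}^2 for k ≥ 1 (one summand per function symbol, arity giving the exponent).
N_0 = 5
N_1 = 5 + 5^2 + 5^2 = 55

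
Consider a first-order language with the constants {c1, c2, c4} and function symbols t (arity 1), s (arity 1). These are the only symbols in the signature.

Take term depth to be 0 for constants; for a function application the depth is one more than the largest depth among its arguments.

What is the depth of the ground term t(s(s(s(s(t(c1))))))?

6

depth(t(c1)) = 1 + depth(c1) = 1 + 0 = 1
depth(s(t(c1))) = 1 + depth(t(c1)) = 1 + 1 = 2
depth(s(s(t(c1)))) = 1 + depth(s(t(c1))) = 1 + 2 = 3
depth(s(s(s(t(c1))))) = 1 + depth(s(s(t(c1)))) = 1 + 3 = 4
depth(s(s(s(s(t(c1)))))) = 1 + depth(s(s(s(t(c1))))) = 1 + 4 = 5
depth(t(s(s(s(s(t(c1))))))) = 1 + depth(s(s(s(s(t(c1)))))) = 1 + 5 = 6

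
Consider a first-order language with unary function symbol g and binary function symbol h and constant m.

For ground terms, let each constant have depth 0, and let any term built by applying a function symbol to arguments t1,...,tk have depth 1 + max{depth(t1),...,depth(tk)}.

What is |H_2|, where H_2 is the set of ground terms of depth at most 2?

Let N_k = |{terms of depth ≤ k}|. Then N_0 = 1 and N_k = 1 + N_{k-1} + N_{k-1}^2 for k ≥ 1 (one summand per function symbol, arity giving the exponent).
N_0 = 1
N_1 = 1 + 1 + 1^2 = 3
N_2 = 1 + 3 + 3^2 = 13

13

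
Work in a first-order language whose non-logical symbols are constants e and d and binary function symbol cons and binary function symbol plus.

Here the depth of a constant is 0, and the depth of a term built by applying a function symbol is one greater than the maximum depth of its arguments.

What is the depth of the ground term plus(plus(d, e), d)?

2

depth(plus(d, e)) = 1 + max(0, 0) = 1
depth(plus(plus(d, e), d)) = 1 + max(1, 0) = 2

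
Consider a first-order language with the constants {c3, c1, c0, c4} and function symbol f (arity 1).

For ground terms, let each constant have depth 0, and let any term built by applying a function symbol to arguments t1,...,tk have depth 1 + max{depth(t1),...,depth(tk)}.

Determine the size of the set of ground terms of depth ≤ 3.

Let N_k count ground terms of depth at most k. Each non-constant term of depth ≤ k is some function symbol applied to depth-≤(k−1) arguments, giving N_k = 4 + N_{k-1}.
N_0 = 4
N_1 = 4 + 4 = 8
N_2 = 4 + 8 = 12
N_3 = 4 + 12 = 16

16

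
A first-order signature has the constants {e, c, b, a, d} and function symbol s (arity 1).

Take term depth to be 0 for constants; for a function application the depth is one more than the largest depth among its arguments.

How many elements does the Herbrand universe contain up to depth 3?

Write N_k for the number of ground terms of depth ≤ k. A term of depth ≤ k is either a constant or a function symbol applied to arguments of depth ≤ k−1, so N_k = 5 + N_{k-1}.
N_0 = 5
N_1 = 5 + 5 = 10
N_2 = 5 + 10 = 15
N_3 = 5 + 15 = 20

20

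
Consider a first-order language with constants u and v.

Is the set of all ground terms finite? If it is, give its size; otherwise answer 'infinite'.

There are no function symbols, so every ground term is one of the 2 constants.
The Herbrand universe is {u, v}, which is finite with 2 elements.

2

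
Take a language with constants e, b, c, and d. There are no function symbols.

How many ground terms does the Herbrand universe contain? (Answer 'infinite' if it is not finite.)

4

There are no function symbols, so every ground term is one of the 4 constants.
The Herbrand universe is {e, b, c, d}, which is finite with 4 elements.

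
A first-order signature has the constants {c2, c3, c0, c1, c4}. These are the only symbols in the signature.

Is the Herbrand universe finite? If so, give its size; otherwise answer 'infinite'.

There are no function symbols, so every ground term is one of the 5 constants.
The Herbrand universe is {c2, c3, c0, c1, c4}, which is finite with 5 elements.

5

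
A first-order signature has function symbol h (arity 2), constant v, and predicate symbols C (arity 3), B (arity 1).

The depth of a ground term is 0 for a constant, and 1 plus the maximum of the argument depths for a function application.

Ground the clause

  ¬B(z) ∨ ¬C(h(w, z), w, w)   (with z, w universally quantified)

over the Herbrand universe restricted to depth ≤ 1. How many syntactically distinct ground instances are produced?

Ground terms of depth ≤ 1:
  If N_k denotes the number of depth-≤k ground terms, the 1 constant gives N_0 = 1, and each function symbol of arity r contributes N_{k-1}^r new terms at level k: N_k = 1 + N_{k-1}^2.
  N_0 = 1
  N_1 = 1 + 1^2 = 2
So there are 2 ground terms available for substitution.
Each of z, w ranges independently over the available ground terms, and distinct assignments produce distinct instances.
Number of ground instances = 2^2 = 4.

4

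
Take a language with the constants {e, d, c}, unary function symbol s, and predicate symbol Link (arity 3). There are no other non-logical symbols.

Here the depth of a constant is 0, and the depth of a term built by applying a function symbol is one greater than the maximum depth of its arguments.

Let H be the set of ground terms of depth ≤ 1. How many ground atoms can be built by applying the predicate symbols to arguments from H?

First count ground terms of depth ≤ 1.
Let N_k = |{terms of depth ≤ k}|. Then N_0 = 3 and N_k = 3 + N_{k-1} for k ≥ 1 (one summand per function symbol, arity giving the exponent).
N_0 = 3
N_1 = 3 + 3 = 6
Explicitly: e, d, c, s(e), s(d), s(c).
So |H| = 6.
A ground atom is a predicate applied to a tuple of terms from H, so the count is the sum over predicates of |H|^arity:
  Link: 6^3 = 216
Total ground atoms: 216.

216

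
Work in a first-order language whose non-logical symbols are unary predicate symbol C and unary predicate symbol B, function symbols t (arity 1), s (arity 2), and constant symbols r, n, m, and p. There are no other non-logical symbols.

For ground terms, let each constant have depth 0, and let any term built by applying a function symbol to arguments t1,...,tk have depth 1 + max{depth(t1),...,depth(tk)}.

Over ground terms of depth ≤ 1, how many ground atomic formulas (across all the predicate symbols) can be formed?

48

First count ground terms of depth ≤ 1.
Let N_k = |{terms of depth ≤ k}|. Then N_0 = 4 and N_k = 4 + N_{k-1} + N_{k-1}^2 for k ≥ 1 (one summand per function symbol, arity giving the exponent).
N_0 = 4
N_1 = 4 + 4 + 4^2 = 24
So |H| = 24.
Ground atoms are formed by filling each argument slot of a predicate with a term from H, so an r-ary predicate gives |H|^r atoms:
  C: 24;  B: 24
Total ground atoms: 24 + 24 = 48.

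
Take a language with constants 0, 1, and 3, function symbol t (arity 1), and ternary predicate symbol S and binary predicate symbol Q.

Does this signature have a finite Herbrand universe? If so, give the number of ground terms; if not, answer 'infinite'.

The signature has at least one function symbol (t, arity 1) and at least one constant (0).
Iterating t gives infinitely many distinct ground terms: 0, t(0), t(t(0)), ...
So the Herbrand universe is infinite.

infinite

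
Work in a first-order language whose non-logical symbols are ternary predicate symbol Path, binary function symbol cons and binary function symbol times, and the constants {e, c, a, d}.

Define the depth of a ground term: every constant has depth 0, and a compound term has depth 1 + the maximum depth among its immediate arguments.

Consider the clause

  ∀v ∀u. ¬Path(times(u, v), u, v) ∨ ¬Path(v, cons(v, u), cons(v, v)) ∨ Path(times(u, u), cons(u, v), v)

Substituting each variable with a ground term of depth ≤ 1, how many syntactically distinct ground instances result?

Ground terms of depth ≤ 1:
  Count level by level. With function symbols cons/2, times/2, the terms of depth ≤ k are the 4 constants together with each function applied to depth-≤(k−1) tuples, so N_k = 4 + N_{k-1}^2 + N_{k-1}^2.
  N_0 = 4
  N_1 = 4 + 4^2 + 4^2 = 36
So there are 36 ground terms available for substitution.
There are 2 variables to instantiate (v, u), each occurring in at least one literal, so different choices give different ground instances.
Number of ground instances = 36^2 = 1296.

1296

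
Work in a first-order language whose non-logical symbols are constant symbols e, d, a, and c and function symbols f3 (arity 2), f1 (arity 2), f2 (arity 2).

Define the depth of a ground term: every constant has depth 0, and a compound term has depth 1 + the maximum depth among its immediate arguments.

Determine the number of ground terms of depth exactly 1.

48

Count level by level. With function symbols f3/2, f1/2, f2/2, the terms of depth ≤ k are the 4 constants together with each function applied to depth-≤(k−1) tuples, so N_k = 4 + N_{k-1}^2 + N_{k-1}^2 + N_{k-1}^2.
N_0 = 4
N_1 = 4 + 4^2 + 4^2 + 4^2 = 52
Terms of depth exactly 1: N_1 − N_0 = 52 − 4 = 48.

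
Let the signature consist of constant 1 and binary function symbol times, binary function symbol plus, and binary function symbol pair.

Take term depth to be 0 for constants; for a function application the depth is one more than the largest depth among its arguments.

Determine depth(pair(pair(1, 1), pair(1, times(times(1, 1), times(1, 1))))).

depth(pair(1, 1)) = 1 + max(0, 0) = 1
depth(times(1, 1)) = 1 + max(0, 0) = 1
depth(times(times(1, 1), times(1, 1))) = 1 + max(1, 1) = 2
depth(pair(1, times(times(1, 1), times(1, 1)))) = 1 + max(0, 2) = 3
depth(pair(pair(1, 1), pair(1, times(times(1, 1), times(1, 1))))) = 1 + max(1, 3) = 4

4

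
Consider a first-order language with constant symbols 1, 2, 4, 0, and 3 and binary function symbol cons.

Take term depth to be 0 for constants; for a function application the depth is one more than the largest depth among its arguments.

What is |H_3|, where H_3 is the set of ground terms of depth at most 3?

If N_k denotes the number of depth-≤k ground terms, the 5 constants give N_0 = 5, and each function symbol of arity r contributes N_{k-1}^r new terms at level k: N_k = 5 + N_{k-1}^2.
N_0 = 5
N_1 = 5 + 5^2 = 30
N_2 = 5 + 30^2 = 905
N_3 = 5 + 905^2 = 819030

819030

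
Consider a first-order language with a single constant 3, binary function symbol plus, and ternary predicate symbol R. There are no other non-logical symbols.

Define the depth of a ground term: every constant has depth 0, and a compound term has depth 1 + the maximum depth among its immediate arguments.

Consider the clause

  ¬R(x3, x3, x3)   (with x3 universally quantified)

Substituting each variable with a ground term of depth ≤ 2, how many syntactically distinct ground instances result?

Ground terms of depth ≤ 2:
  Let N_k count ground terms of depth at most k. Each non-constant term of depth ≤ k is some function symbol applied to depth-≤(k−1) arguments, giving N_k = 1 + N_{k-1}^2.
  N_0 = 1
  N_1 = 1 + 1^2 = 2
  N_2 = 1 + 2^2 = 5
So there are 5 ground terms available for substitution.
The clause has 1 distinct variable (x3), which appears in the body. In the free term algebra distinct substitutions yield syntactically distinct ground instances.
Number of ground instances = 5.

5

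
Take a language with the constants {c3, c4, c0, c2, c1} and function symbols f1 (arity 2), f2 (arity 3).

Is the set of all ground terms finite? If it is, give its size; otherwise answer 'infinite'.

infinite

The signature has at least one function symbol (f1, arity 2) and at least one constant (c3).
Iterating f1 gives infinitely many distinct ground terms: c3, f1(c3, c3), f1(f1(c3, c3), f1(c3, c3)), ...
So the Herbrand universe is infinite.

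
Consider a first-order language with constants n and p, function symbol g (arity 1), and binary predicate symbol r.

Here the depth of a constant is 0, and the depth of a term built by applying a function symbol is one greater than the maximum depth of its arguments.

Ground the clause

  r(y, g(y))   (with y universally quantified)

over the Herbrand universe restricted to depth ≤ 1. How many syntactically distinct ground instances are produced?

4

Ground terms of depth ≤ 1:
  Let N_k count ground terms of depth at most k. Each non-constant term of depth ≤ k is some function symbol applied to depth-≤(k−1) arguments, giving N_k = 2 + N_{k-1}.
  N_0 = 2
  N_1 = 2 + 2 = 4
  Explicitly: n, p, g(n), g(p).
So there are 4 ground terms available for substitution.
There is 1 variable to instantiate (y),  occurring in at least one literal, so different choices give different ground instances.
Number of ground instances = 4.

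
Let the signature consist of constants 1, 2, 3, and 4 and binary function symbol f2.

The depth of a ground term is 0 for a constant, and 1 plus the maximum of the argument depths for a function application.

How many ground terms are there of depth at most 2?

If N_k denotes the number of depth-≤k ground terms, the 4 constants give N_0 = 4, and each function symbol of arity r contributes N_{k-1}^r new terms at level k: N_k = 4 + N_{k-1}^2.
N_0 = 4
N_1 = 4 + 4^2 = 20
N_2 = 4 + 20^2 = 404

404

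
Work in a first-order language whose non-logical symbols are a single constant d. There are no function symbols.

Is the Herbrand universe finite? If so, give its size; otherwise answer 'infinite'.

There are no function symbols, so the only ground term is the single constant.
The Herbrand universe is {d}, finite with 1 element.

1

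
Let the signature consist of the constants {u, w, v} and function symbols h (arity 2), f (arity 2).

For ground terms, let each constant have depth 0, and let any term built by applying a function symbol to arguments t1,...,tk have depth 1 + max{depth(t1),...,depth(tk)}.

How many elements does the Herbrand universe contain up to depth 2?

Write N_k for the number of ground terms of depth ≤ k. A term of depth ≤ k is either a constant or a function symbol applied to arguments of depth ≤ k−1, so N_k = 3 + N_{k-1}^2 + N_{k-1}^2.
N_0 = 3
N_1 = 3 + 3^2 + 3^2 = 21
N_2 = 3 + 21^2 + 21^2 = 885

885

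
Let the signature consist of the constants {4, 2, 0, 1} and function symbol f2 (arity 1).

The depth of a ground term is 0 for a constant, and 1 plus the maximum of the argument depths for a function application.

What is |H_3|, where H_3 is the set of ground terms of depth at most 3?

Let N_k = |{terms of depth ≤ k}|. Then N_0 = 4 and N_k = 4 + N_{k-1} for k ≥ 1 (one summand per function symbol, arity giving the exponent).
N_0 = 4
N_1 = 4 + 4 = 8
N_2 = 4 + 8 = 12
N_3 = 4 + 12 = 16

16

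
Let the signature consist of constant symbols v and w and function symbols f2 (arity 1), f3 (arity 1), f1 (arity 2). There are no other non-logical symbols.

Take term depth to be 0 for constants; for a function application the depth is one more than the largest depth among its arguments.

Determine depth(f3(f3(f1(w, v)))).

depth(f1(w, v)) = 1 + max(0, 0) = 1
depth(f3(f1(w, v))) = 1 + depth(f1(w, v)) = 1 + 1 = 2
depth(f3(f3(f1(w, v)))) = 1 + depth(f3(f1(w, v))) = 1 + 2 = 3

3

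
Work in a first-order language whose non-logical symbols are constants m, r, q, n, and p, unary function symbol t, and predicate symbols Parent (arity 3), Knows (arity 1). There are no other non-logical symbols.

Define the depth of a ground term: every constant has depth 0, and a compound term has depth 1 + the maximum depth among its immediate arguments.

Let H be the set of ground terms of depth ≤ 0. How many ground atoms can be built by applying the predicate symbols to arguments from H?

130

First count ground terms of depth ≤ 0.
If N_k denotes the number of depth-≤k ground terms, the 5 constants give N_0 = 5, and each function symbol of arity r contributes N_{k-1}^r new terms at level k: N_k = 5 + N_{k-1}.
N_0 = 5
Explicitly: m, r, q, n, p.
So |H| = 5.
Ground atoms are formed by filling each argument slot of a predicate with a term from H, so an r-ary predicate gives |H|^r atoms:
  Parent: 5^3 = 125;  Knows: 5
Total ground atoms: 125 + 5 = 130.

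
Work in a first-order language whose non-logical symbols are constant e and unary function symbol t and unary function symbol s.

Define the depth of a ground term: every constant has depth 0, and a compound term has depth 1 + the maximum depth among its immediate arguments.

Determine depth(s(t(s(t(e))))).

4

depth(t(e)) = 1 + depth(e) = 1 + 0 = 1
depth(s(t(e))) = 1 + depth(t(e)) = 1 + 1 = 2
depth(t(s(t(e)))) = 1 + depth(s(t(e))) = 1 + 2 = 3
depth(s(t(s(t(e))))) = 1 + depth(t(s(t(e)))) = 1 + 3 = 4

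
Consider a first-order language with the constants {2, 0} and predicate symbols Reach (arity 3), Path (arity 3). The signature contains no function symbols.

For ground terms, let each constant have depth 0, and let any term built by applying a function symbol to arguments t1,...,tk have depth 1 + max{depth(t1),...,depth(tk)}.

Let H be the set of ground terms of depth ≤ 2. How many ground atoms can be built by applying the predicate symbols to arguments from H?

16

First count ground terms of depth ≤ 2.
With no function symbols every ground term is a constant, so there are exactly 2 ground terms at every depth bound.
N_0 = 2
N_1 = 2
N_2 = 2
Explicitly: 2, 0.
So |H| = 2.
Each predicate of arity r yields |H|^r ground atoms (one per choice of an r-tuple from H):
  Reach: 2^3 = 8;  Path: 2^3 = 8
Total ground atoms: 8 + 8 = 16.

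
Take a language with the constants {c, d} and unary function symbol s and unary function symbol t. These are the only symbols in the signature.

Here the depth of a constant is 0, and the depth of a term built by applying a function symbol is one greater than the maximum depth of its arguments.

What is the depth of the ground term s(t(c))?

2

depth(t(c)) = 1 + depth(c) = 1 + 0 = 1
depth(s(t(c))) = 1 + depth(t(c)) = 1 + 1 = 2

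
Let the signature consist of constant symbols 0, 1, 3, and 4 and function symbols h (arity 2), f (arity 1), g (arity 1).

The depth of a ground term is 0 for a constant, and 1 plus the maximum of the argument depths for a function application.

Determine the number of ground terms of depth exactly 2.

816

Count level by level. With function symbols h/2, f/1, g/1, the terms of depth ≤ k are the 4 constants together with each function applied to depth-≤(k−1) tuples, so N_k = 4 + N_{k-1}^2 + N_{k-1} + N_{k-1}.
N_0 = 4
N_1 = 4 + 4^2 + 4 + 4 = 28
N_2 = 4 + 28^2 + 28 + 28 = 844
Terms of depth exactly 2: N_2 − N_1 = 844 − 28 = 816.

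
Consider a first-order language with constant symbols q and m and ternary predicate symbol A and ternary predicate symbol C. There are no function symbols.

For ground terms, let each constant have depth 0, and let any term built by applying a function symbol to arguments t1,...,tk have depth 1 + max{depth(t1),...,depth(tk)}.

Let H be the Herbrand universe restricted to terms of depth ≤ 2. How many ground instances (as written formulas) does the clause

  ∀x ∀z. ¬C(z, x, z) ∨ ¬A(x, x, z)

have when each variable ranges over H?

4

Ground terms of depth ≤ 2:
  With no function symbols every ground term is a constant, so there are exactly 2 ground terms at every depth bound.
  N_0 = 2
  N_1 = 2
  N_2 = 2
  Explicitly: q, m.
So there are 2 ground terms available for substitution.
There are 2 variables to instantiate (x, z), each occurring in at least one literal, so different choices give different ground instances.
Number of ground instances = 2^2 = 4.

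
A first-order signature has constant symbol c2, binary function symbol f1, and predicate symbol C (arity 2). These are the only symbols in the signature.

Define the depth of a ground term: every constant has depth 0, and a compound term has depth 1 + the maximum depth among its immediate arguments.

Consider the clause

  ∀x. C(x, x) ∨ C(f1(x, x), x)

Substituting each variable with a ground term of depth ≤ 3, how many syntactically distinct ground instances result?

Ground terms of depth ≤ 3:
  Let N_k = |{terms of depth ≤ k}|. Then N_0 = 1 and N_k = 1 + N_{k-1}^2 for k ≥ 1 (one summand per function symbol, arity giving the exponent).
  N_0 = 1
  N_1 = 1 + 1^2 = 2
  N_2 = 1 + 2^2 = 5
  N_3 = 1 + 5^2 = 26
So there are 26 ground terms available for substitution.
There is 1 variable to instantiate (x),  occurring in at least one literal, so different choices give different ground instances.
Number of ground instances = 26.

26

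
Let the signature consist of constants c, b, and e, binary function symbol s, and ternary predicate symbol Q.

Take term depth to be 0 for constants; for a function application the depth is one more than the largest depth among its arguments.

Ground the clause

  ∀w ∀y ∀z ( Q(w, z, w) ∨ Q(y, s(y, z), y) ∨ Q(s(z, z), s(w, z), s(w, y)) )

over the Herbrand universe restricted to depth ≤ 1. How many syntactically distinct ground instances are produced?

1728

Ground terms of depth ≤ 1:
  Count level by level. With function symbols s/2, the terms of depth ≤ k are the 3 constants together with each function applied to depth-≤(k−1) tuples, so N_k = 3 + N_{k-1}^2.
  N_0 = 3
  N_1 = 3 + 3^2 = 12
So there are 12 ground terms available for substitution.
The clause has 3 distinct variables (w, y, z), each appearing in the body. In the free term algebra distinct substitutions yield syntactically distinct ground instances.
Number of ground instances = 12^3 = 1728.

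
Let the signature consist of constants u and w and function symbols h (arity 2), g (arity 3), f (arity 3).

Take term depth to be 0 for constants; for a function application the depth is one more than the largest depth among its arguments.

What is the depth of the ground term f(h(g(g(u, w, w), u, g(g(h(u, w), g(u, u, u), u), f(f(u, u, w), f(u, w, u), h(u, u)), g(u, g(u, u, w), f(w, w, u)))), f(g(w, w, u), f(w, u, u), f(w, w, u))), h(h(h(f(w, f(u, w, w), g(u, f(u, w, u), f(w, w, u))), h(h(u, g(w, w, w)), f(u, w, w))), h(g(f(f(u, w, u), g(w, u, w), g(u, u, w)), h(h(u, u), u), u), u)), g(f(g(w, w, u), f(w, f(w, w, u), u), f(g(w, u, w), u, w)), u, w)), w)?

depth(g(u, w, w)) = 1 + max(0, 0, 0) = 1
depth(h(u, w)) = 1 + max(0, 0) = 1
depth(g(u, u, u)) = 1 + max(0, 0, 0) = 1
depth(g(h(u, w), g(u, u, u), u)) = 1 + max(1, 1, 0) = 2
depth(f(u, u, w)) = 1 + max(0, 0, 0) = 1
depth(f(u, w, u)) = 1 + max(0, 0, 0) = 1
depth(h(u, u)) = 1 + max(0, 0) = 1
depth(f(f(u, u, w), f(u, w, u), h(u, u))) = 1 + max(1, 1, 1) = 2
depth(g(u, u, w)) = 1 + max(0, 0, 0) = 1
depth(f(w, w, u)) = 1 + max(0, 0, 0) = 1
depth(g(u, g(u, u, w), f(w, w, u))) = 1 + max(0, 1, 1) = 2
depth(g(g(h(u, w), g(u, u, u), u), f(f(u, u, w), f(u, w, u), h(u, u)), g(u, g(u, u, w), f(w, w, u)))) = 1 + max(2, 2, 2) = 3
depth(g(g(u, w, w), u, g(g(h(u, w), g(u, u, u), u), f(f(u, u, w), f(u, w, u), h(u, u)), g(u, g(u, u, w), f(w, w, u))))) = 1 + max(1, 0, 3) = 4
depth(g(w, w, u)) = 1 + max(0, 0, 0) = 1
depth(f(w, u, u)) = 1 + max(0, 0, 0) = 1
depth(f(g(w, w, u), f(w, u, u), f(w, w, u))) = 1 + max(1, 1, 1) = 2
depth(h(g(g(u, w, w), u, g(g(h(u, w), g(u, u, u), u), f(f(u, u, w), f(u, w, u), h(u, u)), g(u, g(u, u, w), f(w, w, u)))), f(g(w, w, u), f(w, u, u), f(w, w, u)))) = 1 + max(4, 2) = 5
depth(f(u, w, w)) = 1 + max(0, 0, 0) = 1
depth(g(u, f(u, w, u), f(w, w, u))) = 1 + max(0, 1, 1) = 2
depth(f(w, f(u, w, w), g(u, f(u, w, u), f(w, w, u)))) = 1 + max(0, 1, 2) = 3
depth(g(w, w, w)) = 1 + max(0, 0, 0) = 1
depth(h(u, g(w, w, w))) = 1 + max(0, 1) = 2
depth(h(h(u, g(w, w, w)), f(u, w, w))) = 1 + max(2, 1) = 3
depth(h(f(w, f(u, w, w), g(u, f(u, w, u), f(w, w, u))), h(h(u, g(w, w, w)), f(u, w, w)))) = 1 + max(3, 3) = 4
depth(g(w, u, w)) = 1 + max(0, 0, 0) = 1
depth(f(f(u, w, u), g(w, u, w), g(u, u, w))) = 1 + max(1, 1, 1) = 2
depth(h(h(u, u), u)) = 1 + max(1, 0) = 2
depth(g(f(f(u, w, u), g(w, u, w), g(u, u, w)), h(h(u, u), u), u)) = 1 + max(2, 2, 0) = 3
depth(h(g(f(f(u, w, u), g(w, u, w), g(u, u, w)), h(h(u, u), u), u), u)) = 1 + max(3, 0) = 4
depth(h(h(f(w, f(u, w, w), g(u, f(u, w, u), f(w, w, u))), h(h(u, g(w, w, w)), f(u, w, w))), h(g(f(f(u, w, u), g(w, u, w), g(u, u, w)), h(h(u, u), u), u), u))) = 1 + max(4, 4) = 5
depth(f(w, f(w, w, u), u)) = 1 + max(0, 1, 0) = 2
depth(f(g(w, u, w), u, w)) = 1 + max(1, 0, 0) = 2
depth(f(g(w, w, u), f(w, f(w, w, u), u), f(g(w, u, w), u, w))) = 1 + max(1, 2, 2) = 3
depth(g(f(g(w, w, u), f(w, f(w, w, u), u), f(g(w, u, w), u, w)), u, w)) = 1 + max(3, 0, 0) = 4
depth(h(h(h(f(w, f(u, w, w), g(u, f(u, w, u), f(w, w, u))), h(h(u, g(w, w, w)), f(u, w, w))), h(g(f(f(u, w, u), g(w, u, w), g(u, u, w)), h(h(u, u), u), u), u)), g(f(g(w, w, u), f(w, f(w, w, u), u), f(g(w, u, w), u, w)), u, w))) = 1 + max(5, 4) = 6
depth(f(h(g(g(u, w, w), u, g(g(h(u, w), g(u, u, u), u), f(f(u, u, w), f(u, w, u), h(u, u)), g(u, g(u, u, w), f(w, w, u)))), f(g(w, w, u), f(w, u, u), f(w, w, u))), h(h(h(f(w, f(u, w, w), g(u, f(u, w, u), f(w, w, u))), h(h(u, g(w, w, w)), f(u, w, w))), h(g(f(f(u, w, u), g(w, u, w), g(u, u, w)), h(h(u, u), u), u), u)), g(f(g(w, w, u), f(w, f(w, w, u), u), f(g(w, u, w), u, w)), u, w)), w)) = 1 + max(5, 6, 0) = 7

7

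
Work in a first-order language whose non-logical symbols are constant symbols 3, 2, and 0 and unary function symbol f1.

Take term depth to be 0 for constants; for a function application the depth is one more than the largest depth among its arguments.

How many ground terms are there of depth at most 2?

9

Let N_k count ground terms of depth at most k. Each non-constant term of depth ≤ k is some function symbol applied to depth-≤(k−1) arguments, giving N_k = 3 + N_{k-1}.
N_0 = 3
N_1 = 3 + 3 = 6
N_2 = 3 + 6 = 9
Explicitly: 3, 2, 0, f1(3), f1(2), f1(0), f1(f1(3)), f1(f1(2)), f1(f1(0)).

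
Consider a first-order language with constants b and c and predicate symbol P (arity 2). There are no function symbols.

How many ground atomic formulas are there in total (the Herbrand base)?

4

With no function symbols, the Herbrand universe is just the 2 constants.
Ground atoms per predicate: P: 2^2 = 4.
Herbrand base size = 4 = 4.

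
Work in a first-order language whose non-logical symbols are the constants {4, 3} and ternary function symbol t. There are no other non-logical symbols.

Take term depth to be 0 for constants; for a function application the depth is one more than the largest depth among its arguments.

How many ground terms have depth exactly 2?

Let N_k = |{terms of depth ≤ k}|. Then N_0 = 2 and N_k = 2 + N_{k-1}^3 for k ≥ 1 (one summand per function symbol, arity giving the exponent).
N_0 = 2
N_1 = 2 + 2^3 = 10
N_2 = 2 + 10^3 = 1002
Terms of depth exactly 2: N_2 − N_1 = 1002 − 10 = 992.

992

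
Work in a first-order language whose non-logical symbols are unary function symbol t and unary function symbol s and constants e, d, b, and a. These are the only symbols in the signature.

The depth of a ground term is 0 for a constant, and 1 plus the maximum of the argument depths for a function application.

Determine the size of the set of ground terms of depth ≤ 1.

Write N_k for the number of ground terms of depth ≤ k. A term of depth ≤ k is either a constant or a function symbol applied to arguments of depth ≤ k−1, so N_k = 4 + N_{k-1} + N_{k-1}.
N_0 = 4
N_1 = 4 + 4 + 4 = 12

12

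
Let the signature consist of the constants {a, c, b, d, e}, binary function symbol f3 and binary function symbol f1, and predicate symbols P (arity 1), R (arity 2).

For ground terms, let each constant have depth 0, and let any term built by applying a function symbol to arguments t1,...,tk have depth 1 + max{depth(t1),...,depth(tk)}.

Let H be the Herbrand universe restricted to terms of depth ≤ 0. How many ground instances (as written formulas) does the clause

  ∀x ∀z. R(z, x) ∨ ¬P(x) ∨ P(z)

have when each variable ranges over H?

25

Ground terms of depth ≤ 0:
  Let N_k count ground terms of depth at most k. Each non-constant term of depth ≤ k is some function symbol applied to depth-≤(k−1) arguments, giving N_k = 5 + N_{k-1}^2 + N_{k-1}^2.
  N_0 = 5
So there are 5 ground terms available for substitution.
Each of x, z ranges independently over the available ground terms, and distinct assignments produce distinct instances.
Number of ground instances = 5^2 = 25.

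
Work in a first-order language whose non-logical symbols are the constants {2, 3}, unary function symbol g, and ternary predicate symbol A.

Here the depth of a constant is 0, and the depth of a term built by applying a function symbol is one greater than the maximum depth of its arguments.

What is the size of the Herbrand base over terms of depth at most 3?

First count ground terms of depth ≤ 3.
If N_k denotes the number of depth-≤k ground terms, the 2 constants give N_0 = 2, and each function symbol of arity r contributes N_{k-1}^r new terms at level k: N_k = 2 + N_{k-1}.
N_0 = 2
N_1 = 2 + 2 = 4
N_2 = 2 + 4 = 6
N_3 = 2 + 6 = 8
Explicitly: 2, 3, g(2), g(3), g(g(2)), g(g(3)), g(g(g(2))), g(g(g(3))).
So |H| = 8.
Ground atoms are formed by filling each argument slot of a predicate with a term from H, so an r-ary predicate gives |H|^r atoms:
  A: 8^3 = 512
Total ground atoms: 512.

512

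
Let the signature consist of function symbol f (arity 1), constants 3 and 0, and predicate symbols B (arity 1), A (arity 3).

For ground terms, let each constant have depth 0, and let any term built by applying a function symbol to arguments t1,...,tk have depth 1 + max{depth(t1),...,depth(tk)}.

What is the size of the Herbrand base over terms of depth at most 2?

First count ground terms of depth ≤ 2.
If N_k denotes the number of depth-≤k ground terms, the 2 constants give N_0 = 2, and each function symbol of arity r contributes N_{k-1}^r new terms at level k: N_k = 2 + N_{k-1}.
N_0 = 2
N_1 = 2 + 2 = 4
N_2 = 2 + 4 = 6
So |H| = 6.
For each predicate symbol, the number of ground atoms is |H| raised to its arity; summing:
  B: 6;  A: 6^3 = 216
Total ground atoms: 6 + 216 = 222.

222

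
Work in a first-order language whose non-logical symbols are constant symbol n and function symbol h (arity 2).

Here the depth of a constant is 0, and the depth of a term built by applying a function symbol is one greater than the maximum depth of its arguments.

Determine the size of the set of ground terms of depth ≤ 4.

677

Let N_k count ground terms of depth at most k. Each non-constant term of depth ≤ k is some function symbol applied to depth-≤(k−1) arguments, giving N_k = 1 + N_{k-1}^2.
N_0 = 1
N_1 = 1 + 1^2 = 2
N_2 = 1 + 2^2 = 5
N_3 = 1 + 5^2 = 26
N_4 = 1 + 26^2 = 677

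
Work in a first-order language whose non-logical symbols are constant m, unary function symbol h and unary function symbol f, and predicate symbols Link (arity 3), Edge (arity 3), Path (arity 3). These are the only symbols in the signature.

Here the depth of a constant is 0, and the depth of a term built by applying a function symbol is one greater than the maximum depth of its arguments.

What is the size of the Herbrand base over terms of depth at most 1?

First count ground terms of depth ≤ 1.
Let N_k = |{terms of depth ≤ k}|. Then N_0 = 1 and N_k = 1 + N_{k-1} + N_{k-1} for k ≥ 1 (one summand per function symbol, arity giving the exponent).
N_0 = 1
N_1 = 1 + 1 + 1 = 3
So |H| = 3.
Each predicate of arity r yields |H|^r ground atoms (one per choice of an r-tuple from H):
  Link: 3^3 = 27;  Edge: 3^3 = 27;  Path: 3^3 = 27
Total ground atoms: 27 + 27 + 27 = 81.

81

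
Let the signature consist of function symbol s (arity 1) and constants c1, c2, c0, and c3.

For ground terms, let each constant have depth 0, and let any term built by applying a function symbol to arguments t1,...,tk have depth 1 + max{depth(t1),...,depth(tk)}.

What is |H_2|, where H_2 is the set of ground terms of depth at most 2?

12

Count level by level. With function symbols s/1, the terms of depth ≤ k are the 4 constants together with each function applied to depth-≤(k−1) tuples, so N_k = 4 + N_{k-1}.
N_0 = 4
N_1 = 4 + 4 = 8
N_2 = 4 + 8 = 12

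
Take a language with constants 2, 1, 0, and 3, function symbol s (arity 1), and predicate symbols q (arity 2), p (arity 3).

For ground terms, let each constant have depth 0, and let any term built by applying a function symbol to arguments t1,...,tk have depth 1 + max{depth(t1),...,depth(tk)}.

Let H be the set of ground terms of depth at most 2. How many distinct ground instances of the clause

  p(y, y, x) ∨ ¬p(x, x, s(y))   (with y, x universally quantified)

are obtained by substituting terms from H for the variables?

144

Ground terms of depth ≤ 2:
  Let N_k = |{terms of depth ≤ k}|. Then N_0 = 4 and N_k = 4 + N_{k-1} for k ≥ 1 (one summand per function symbol, arity giving the exponent).
  N_0 = 4
  N_1 = 4 + 4 = 8
  N_2 = 4 + 8 = 12
So there are 12 ground terms available for substitution.
There are 2 variables to instantiate (y, x), each occurring in at least one literal, so different choices give different ground instances.
Number of ground instances = 12^2 = 144.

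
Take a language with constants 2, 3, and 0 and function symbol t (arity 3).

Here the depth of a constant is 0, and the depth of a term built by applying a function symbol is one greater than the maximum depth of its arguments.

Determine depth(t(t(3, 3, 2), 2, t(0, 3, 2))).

depth(t(3, 3, 2)) = 1 + max(0, 0, 0) = 1
depth(t(0, 3, 2)) = 1 + max(0, 0, 0) = 1
depth(t(t(3, 3, 2), 2, t(0, 3, 2))) = 1 + max(1, 0, 1) = 2

2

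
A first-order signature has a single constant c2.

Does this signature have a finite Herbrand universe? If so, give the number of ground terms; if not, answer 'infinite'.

1

There are no function symbols, so the only ground term is the single constant.
The Herbrand universe is {c2}, finite with 1 element.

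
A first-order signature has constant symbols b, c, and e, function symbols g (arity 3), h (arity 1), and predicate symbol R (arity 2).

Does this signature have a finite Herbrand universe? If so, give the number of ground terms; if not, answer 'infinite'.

infinite

The signature has at least one function symbol (g, arity 3) and at least one constant (b).
Iterating g gives infinitely many distinct ground terms: b, g(b, b, b), g(g(b, b, b), g(b, b, b), g(b, b, b)), ...
So the Herbrand universe is infinite.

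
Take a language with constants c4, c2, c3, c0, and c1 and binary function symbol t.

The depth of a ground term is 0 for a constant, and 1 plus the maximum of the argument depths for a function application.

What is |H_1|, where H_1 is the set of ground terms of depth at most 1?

30

If N_k denotes the number of depth-≤k ground terms, the 5 constants give N_0 = 5, and each function symbol of arity r contributes N_{k-1}^r new terms at level k: N_k = 5 + N_{k-1}^2.
N_0 = 5
N_1 = 5 + 5^2 = 30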